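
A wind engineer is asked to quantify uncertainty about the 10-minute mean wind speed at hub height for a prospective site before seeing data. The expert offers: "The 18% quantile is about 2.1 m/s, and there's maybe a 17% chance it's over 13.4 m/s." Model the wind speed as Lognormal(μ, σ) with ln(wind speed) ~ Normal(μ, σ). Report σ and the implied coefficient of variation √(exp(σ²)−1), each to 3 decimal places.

σ ≈ 0.991, CV ≈ 1.293

If T ~ Lognormal(μ,σ) then ln T ~ Normal(μ,σ), so the p-quantile of ln T is μ + z_p·σ.
ln(2.1) = 0.7419 and ln(13.4) = 2.595; z_{0.18} = -0.9154, z_{0.83} = 0.9542.
σ = (2.595 − 0.7419)/(0.9542 − (-0.9154)) = 0.991.
μ = 0.7419 − (-0.9154)·0.991 = 1.649.
CV = √(exp(σ²)−1) = √(exp(0.9827)−1) = 1.293.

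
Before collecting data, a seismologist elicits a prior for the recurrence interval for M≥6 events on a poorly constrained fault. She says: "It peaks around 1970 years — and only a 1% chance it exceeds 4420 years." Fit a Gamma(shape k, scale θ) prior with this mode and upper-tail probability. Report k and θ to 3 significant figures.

Gamma(k,θ) with k>1 has mode (k−1)θ, so θ = 1970/(k−1).
Need P(X < 4420) = 0.99 with θ tied to k this way. Start at k = 2, θ = 1970: P(X<4420) ≈ 0.656.
Too low — raise k to concentrate. Iterating converges to k ≈ 8.35.
Then θ = 1970/(8.35−1) ≈ 268.

k ≈ 8.35, θ ≈ 268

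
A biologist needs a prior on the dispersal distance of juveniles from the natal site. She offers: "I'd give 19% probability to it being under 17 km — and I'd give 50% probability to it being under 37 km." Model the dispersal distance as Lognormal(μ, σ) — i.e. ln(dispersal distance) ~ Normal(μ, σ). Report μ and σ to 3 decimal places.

If T ~ Lognormal(μ,σ) then ln T ~ Normal(μ,σ), so the p-quantile of ln T is μ + z_p·σ.
ln(17) = 2.833 and ln(37) = 3.611; z_{0.19} = -0.8779, z_{0.5} = 0.
σ = (3.611 − 2.833)/(0 − (-0.8779)) = 0.886.
μ = 2.833 − (-0.8779)·0.886 = 3.611.

μ ≈ 3.611, σ ≈ 0.886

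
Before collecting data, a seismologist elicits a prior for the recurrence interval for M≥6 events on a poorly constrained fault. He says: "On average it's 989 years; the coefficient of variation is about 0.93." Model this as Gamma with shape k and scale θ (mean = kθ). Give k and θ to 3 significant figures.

k ≈ 1.16, θ ≈ 855

For Gamma(k, scale θ): mean = kθ, variance = kθ², so CV = 1/√k.
CV = 0.93, hence k = 1/CV² = 1.16.
Then θ = mean/k = 989/1.16 = 855.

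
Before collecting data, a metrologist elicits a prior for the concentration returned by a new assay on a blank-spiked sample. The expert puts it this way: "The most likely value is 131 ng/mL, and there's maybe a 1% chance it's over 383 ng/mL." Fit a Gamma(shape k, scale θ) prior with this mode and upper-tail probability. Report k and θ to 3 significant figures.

Gamma(k,θ) with k>1 has mode (k−1)θ, so θ = 131/(k−1).
Need P(X < 383) = 0.99 with θ tied to k this way. Start at k = 2, θ = 131: P(X<383) ≈ 0.789.
Too low — raise k to concentrate. Iterating converges to k ≈ 4.94.
Then θ = 131/(4.94−1) ≈ 33.3.

k ≈ 4.94, θ ≈ 33.3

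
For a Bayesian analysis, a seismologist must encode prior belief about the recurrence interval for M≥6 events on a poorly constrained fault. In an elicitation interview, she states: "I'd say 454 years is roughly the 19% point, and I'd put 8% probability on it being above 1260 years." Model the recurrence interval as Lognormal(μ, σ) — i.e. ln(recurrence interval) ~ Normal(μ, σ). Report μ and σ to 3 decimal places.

If T ~ Lognormal(μ,σ) then ln T ~ Normal(μ,σ), so the p-quantile of ln T is μ + z_p·σ.
ln(454) = 6.118 and ln(1260) = 7.139; z_{0.19} = -0.8779, z_{0.92} = 1.405.
σ = (7.139 − 6.118)/(1.405 − (-0.8779)) = 0.447.
μ = 6.118 − (-0.8779)·0.447 = 6.511.

μ ≈ 6.511, σ ≈ 0.447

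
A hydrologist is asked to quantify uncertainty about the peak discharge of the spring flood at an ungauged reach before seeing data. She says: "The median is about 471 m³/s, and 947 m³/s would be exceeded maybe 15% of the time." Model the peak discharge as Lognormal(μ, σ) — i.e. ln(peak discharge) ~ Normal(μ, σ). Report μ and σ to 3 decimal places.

μ ≈ 6.155, σ ≈ 0.674

If T ~ Lognormal(μ,σ) then ln T ~ Normal(μ,σ), so the p-quantile of ln T is μ + z_p·σ.
ln(471) = 6.155 and ln(947) = 6.853; z_{0.5} = 0, z_{0.85} = 1.036.
σ = (6.853 − 6.155)/(1.036 − (0)) = 0.674.
μ = 6.155 − (0)·0.674 = 6.155.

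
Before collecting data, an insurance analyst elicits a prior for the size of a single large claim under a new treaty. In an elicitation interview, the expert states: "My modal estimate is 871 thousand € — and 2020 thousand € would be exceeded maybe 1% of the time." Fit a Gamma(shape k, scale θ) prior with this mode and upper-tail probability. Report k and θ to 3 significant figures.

k ≈ 7.74, θ ≈ 129

Gamma(k,θ) with k>1 has mode (k−1)θ, so θ = 871/(k−1).
Need P(X < 2020) = 0.99 with θ tied to k this way. Start at k = 2, θ = 871: P(X<2020) ≈ 0.674.
Too low — raise k to concentrate. Iterating converges to k ≈ 7.74.
Then θ = 871/(7.74−1) ≈ 129.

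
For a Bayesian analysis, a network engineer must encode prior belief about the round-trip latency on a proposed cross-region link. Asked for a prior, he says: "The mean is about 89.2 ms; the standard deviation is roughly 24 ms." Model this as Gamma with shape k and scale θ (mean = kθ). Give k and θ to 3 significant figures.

k ≈ 13.8, θ ≈ 6.46

For Gamma(k, scale θ): mean = kθ, variance = kθ², so CV = 1/√k.
CV = SD/mean = 24/89.2 = 0.2691, hence k = 1/CV² = 13.8.
Then θ = mean/k = 89.2/13.8 = 6.46.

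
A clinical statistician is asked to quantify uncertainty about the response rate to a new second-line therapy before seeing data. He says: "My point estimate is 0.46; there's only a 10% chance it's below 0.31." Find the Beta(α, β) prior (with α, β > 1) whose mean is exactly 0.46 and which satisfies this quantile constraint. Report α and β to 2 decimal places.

With mean 0.46 fixed, write α = 0.46s, β = 0.54s where s = α+β.
Need P(θ < 0.31) = 0.1 under Beta(0.46s, 0.54s). Normal approximation: (q−m)/√(m(1−m)/s) ≈ z_{0.1} = -1.28, so s ≈ 0.46·0.54·(-1.28)²/(0.31−0.46)² = 18.1.
At s = 18.1: P(θ<0.31) ≈ 0.096. Adjusting to match 0.1 gives s ≈ 17.52.
So α = 0.46·17.52 ≈ 8.06, β = 0.54·17.52 ≈ 9.46.

α ≈ 8.06, β ≈ 9.46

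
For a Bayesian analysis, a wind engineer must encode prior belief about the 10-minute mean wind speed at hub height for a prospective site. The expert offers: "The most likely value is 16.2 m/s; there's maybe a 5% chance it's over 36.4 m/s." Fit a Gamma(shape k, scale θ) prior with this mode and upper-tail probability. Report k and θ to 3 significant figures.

Gamma(k,θ) with k>1 has mode (k−1)θ, so θ = 16.2/(k−1).
Need P(X < 36.4) = 0.95 with θ tied to k this way. Start at k = 2, θ = 16.2: P(X<36.4) ≈ 0.657.
Too low — raise k to concentrate. Iterating converges to k ≈ 5.19.
Then θ = 16.2/(5.19−1) ≈ 3.87.

k ≈ 5.19, θ ≈ 3.87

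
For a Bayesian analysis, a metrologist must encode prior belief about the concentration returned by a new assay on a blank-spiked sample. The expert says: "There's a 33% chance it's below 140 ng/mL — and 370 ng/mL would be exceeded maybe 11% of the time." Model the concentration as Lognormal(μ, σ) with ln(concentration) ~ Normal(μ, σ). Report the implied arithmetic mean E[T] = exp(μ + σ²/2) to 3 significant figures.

E[T] ≈ 214 ng/mL

If T ~ Lognormal(μ,σ) then ln T ~ Normal(μ,σ), so the p-quantile of ln T is μ + z_p·σ.
ln(140) = 4.942 and ln(370) = 5.914; z_{0.33} = -0.4399, z_{0.89} = 1.227.
σ = (5.914 − 4.942)/(1.227 − (-0.4399)) = 0.583.
μ = 4.942 − (-0.4399)·0.583 = 5.198.
E[T] = exp(μ + σ²/2) = exp(5.198 + 0.1701) = 214 ng/mL.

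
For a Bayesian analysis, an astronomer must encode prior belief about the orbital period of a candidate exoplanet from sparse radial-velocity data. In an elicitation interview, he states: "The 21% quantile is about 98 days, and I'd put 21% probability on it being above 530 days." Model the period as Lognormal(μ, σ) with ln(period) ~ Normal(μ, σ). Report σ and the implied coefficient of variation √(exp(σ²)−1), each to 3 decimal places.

If T ~ Lognormal(μ,σ) then ln T ~ Normal(μ,σ), so the p-quantile of ln T is μ + z_p·σ.
ln(98) = 4.585 and ln(530) = 6.273; z_{0.21} = -0.8064, z_{0.79} = 0.8064.
σ = (6.273 − 4.585)/(0.8064 − (-0.8064)) = 1.047.
μ = 4.585 − (-0.8064)·1.047 = 5.429.
CV = √(exp(σ²)−1) = √(exp(1.0953)−1) = 1.411.

σ ≈ 1.047, CV ≈ 1.411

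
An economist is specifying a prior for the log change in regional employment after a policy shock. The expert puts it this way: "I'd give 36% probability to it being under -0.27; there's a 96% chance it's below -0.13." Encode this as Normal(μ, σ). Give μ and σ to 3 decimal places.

μ = -0.246, σ = 0.066

The p-quantile of Normal(μ,σ) is μ + z_p·σ, with z_{0.36} = -0.3585 and z_{0.96} = 1.751.
Eliminate σ: μ = (z₂·x₁ − z₁·x₂)/(z₂ − z₁) = (1.751·-0.27 − (-0.3585)·-0.13)/2.109 = -0.246.
Then σ = (x₂ − x₁)/(z₂ − z₁) = (-0.13 − -0.27)/2.109 = 0.066.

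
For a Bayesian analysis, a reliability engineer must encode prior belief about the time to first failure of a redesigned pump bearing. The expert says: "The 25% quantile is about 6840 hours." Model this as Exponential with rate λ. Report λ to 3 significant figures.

P(T < 6840.0) = 1 − e^(−λ·6840.0) = 0.25, so λ = −ln(1−0.25)/6840.0 = −ln(0.75)/6840.0 = 4.21e-05.

λ ≈ 4.21e-05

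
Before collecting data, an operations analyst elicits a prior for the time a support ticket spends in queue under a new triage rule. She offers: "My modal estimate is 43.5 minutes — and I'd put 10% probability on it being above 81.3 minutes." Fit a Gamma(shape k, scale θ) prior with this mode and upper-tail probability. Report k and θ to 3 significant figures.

Gamma(k,θ) with k>1 has mode (k−1)θ, so θ = 43.5/(k−1).
Need P(X < 81.3) = 0.9 with θ tied to k this way. Start at k = 2, θ = 43.5: P(X<81.3) ≈ 0.557.
Too low — raise k to concentrate. Iterating converges to k ≈ 5.88.
Then θ = 43.5/(5.88−1) ≈ 8.91.

k ≈ 5.88, θ ≈ 8.91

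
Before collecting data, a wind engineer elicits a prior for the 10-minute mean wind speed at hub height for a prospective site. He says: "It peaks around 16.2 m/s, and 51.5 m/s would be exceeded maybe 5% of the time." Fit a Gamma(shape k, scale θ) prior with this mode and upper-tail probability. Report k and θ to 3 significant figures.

Gamma(k,θ) with k>1 has mode (k−1)θ, so θ = 16.2/(k−1).
Need P(X < 51.5) = 0.95 with θ tied to k this way. Start at k = 2, θ = 16.2: P(X<51.5) ≈ 0.826.
Too low — raise k to concentrate. Iterating converges to k ≈ 2.96.
Then θ = 16.2/(2.96−1) ≈ 8.25.

k ≈ 2.96, θ ≈ 8.25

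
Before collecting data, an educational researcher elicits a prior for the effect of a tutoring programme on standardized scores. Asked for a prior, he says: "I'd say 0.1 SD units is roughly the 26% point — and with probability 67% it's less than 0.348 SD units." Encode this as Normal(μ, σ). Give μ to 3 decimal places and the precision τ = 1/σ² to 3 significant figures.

For Normal(μ,σ), the p-quantile is μ + z_p·σ. Here z_{0.26} = -0.6433, z_{0.67} = 0.4399.
So 0.1 = μ − 0.6433σ and 0.348 = μ + 0.4399σ.
Subtracting: σ = (0.348 − 0.1)/(0.4399 − (-0.6433)) = 0.229.
Then μ = 0.1 − (-0.6433)·0.229 = 0.247.
Precision τ = 1/σ² = 1/0.2289² = 19.1.

μ = 0.247, τ = 19.1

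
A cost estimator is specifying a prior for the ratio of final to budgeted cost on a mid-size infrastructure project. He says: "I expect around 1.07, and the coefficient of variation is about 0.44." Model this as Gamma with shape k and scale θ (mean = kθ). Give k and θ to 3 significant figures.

For Gamma(k, scale θ): mean = kθ, variance = kθ², so CV = 1/√k.
CV = 0.44, hence k = 1/CV² = 5.17.
Then θ = mean/k = 1.07/5.17 = 0.207.

k ≈ 5.17, θ ≈ 0.207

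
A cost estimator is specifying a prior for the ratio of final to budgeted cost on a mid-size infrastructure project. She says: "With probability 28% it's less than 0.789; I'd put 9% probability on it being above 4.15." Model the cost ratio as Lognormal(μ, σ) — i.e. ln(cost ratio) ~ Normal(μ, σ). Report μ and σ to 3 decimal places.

If T ~ Lognormal(μ,σ) then ln T ~ Normal(μ,σ), so the p-quantile of ln T is μ + z_p·σ.
ln(0.789) = -0.237 and ln(4.15) = 1.423; z_{0.28} = -0.5828, z_{0.91} = 1.341.
σ = (1.423 − -0.237)/(1.341 − (-0.5828)) = 0.863.
μ = -0.237 − (-0.5828)·0.863 = 0.266.

μ ≈ 0.266, σ ≈ 0.863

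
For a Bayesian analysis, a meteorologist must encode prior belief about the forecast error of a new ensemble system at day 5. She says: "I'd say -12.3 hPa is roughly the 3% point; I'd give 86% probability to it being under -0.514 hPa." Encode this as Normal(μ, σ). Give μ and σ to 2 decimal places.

μ = -4.81, σ = 3.98

For Normal(μ,σ), the p-quantile is μ + z_p·σ. Here z_{0.03} = -1.881, z_{0.86} = 1.08.
So -12.3 = μ − 1.881σ and -0.514 = μ + 1.08σ.
Subtracting: σ = (-0.514 − -12.3)/(1.08 − (-1.881)) = 3.98.
Then μ = -12.3 − (-1.881)·3.98 = -4.81.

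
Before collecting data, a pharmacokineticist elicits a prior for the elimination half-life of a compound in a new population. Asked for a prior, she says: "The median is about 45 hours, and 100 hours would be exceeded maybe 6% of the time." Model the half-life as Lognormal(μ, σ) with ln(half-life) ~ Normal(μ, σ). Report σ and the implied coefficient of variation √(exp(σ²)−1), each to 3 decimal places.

If T ~ Lognormal(μ,σ) then ln T ~ Normal(μ,σ), so the p-quantile of ln T is μ + z_p·σ.
ln(45) = 3.807 and ln(100) = 4.605; z_{0.5} = 0, z_{0.94} = 1.555.
σ = (4.605 − 3.807)/(1.555 − (0)) = 0.514.
μ = 3.807 − (0)·0.514 = 3.807.
CV = √(exp(σ²)−1) = √(exp(0.2638)−1) = 0.549.

σ ≈ 0.514, CV ≈ 0.549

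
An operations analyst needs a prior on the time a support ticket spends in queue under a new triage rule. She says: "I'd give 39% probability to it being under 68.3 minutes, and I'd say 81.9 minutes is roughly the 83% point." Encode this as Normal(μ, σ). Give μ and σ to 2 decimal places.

For Normal(μ,σ), the p-quantile is μ + z_p·σ. Here z_{0.39} = -0.2793, z_{0.83} = 0.9542.
So 68.3 = μ − 0.2793σ and 81.9 = μ + 0.9542σ.
Subtracting: σ = (81.9 − 68.3)/(0.9542 − (-0.2793)) = 11.03.
Then μ = 68.3 − (-0.2793)·11.03 = 71.38.

μ = 71.38, σ = 11.03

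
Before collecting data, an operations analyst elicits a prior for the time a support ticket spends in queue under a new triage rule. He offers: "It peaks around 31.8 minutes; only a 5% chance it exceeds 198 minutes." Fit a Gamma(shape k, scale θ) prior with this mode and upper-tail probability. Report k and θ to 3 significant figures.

Gamma(k,θ) with k>1 has mode (k−1)θ, so θ = 31.8/(k−1).
Need P(X < 198) = 0.95 with θ tied to k this way. Start at k = 2, θ = 31.8: P(X<198) ≈ 0.986.
Too high — lower k to spread out. Iterating converges to k ≈ 1.68.
Then θ = 31.8/(1.68−1) ≈ 47.1.

k ≈ 1.68, θ ≈ 47.1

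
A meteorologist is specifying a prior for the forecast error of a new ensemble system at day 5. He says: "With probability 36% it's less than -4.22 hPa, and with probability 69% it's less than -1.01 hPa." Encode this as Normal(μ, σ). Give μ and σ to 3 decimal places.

For Normal(μ,σ), the p-quantile is μ + z_p·σ. Here z_{0.36} = -0.3585, z_{0.69} = 0.4959.
So -4.22 = μ − 0.3585σ and -1.01 = μ + 0.4959σ.
Subtracting: σ = (-1.01 − -4.22)/(0.4959 − (-0.3585)) = 3.757.
Then μ = -4.22 − (-0.3585)·3.757 = -2.873.

μ = -2.873, σ = 3.757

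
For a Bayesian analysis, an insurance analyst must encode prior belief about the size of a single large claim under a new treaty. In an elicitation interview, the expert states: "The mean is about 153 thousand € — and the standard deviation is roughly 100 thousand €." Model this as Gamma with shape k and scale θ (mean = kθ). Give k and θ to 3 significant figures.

k ≈ 2.34, θ ≈ 65.4

For Gamma(k, scale θ): mean = kθ, variance = kθ², so CV = 1/√k.
CV = SD/mean = 100/153 = 0.6536, hence k = 1/CV² = 2.34.
Then θ = mean/k = 153/2.34 = 65.4.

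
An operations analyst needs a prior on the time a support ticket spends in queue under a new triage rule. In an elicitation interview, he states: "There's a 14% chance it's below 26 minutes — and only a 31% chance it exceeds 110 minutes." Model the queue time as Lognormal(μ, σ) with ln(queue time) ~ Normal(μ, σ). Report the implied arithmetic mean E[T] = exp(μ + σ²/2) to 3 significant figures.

If T ~ Lognormal(μ,σ) then ln T ~ Normal(μ,σ), so the p-quantile of ln T is μ + z_p·σ.
ln(26) = 3.258 and ln(110) = 4.7; z_{0.14} = -1.08, z_{0.69} = 0.4959.
σ = (4.7 − 3.258)/(0.4959 − (-1.08)) = 0.915.
μ = 3.258 − (-1.08)·0.915 = 4.247.
E[T] = exp(μ + σ²/2) = exp(4.247 + 0.4187) = 106 minutes.

E[T] ≈ 106 minutes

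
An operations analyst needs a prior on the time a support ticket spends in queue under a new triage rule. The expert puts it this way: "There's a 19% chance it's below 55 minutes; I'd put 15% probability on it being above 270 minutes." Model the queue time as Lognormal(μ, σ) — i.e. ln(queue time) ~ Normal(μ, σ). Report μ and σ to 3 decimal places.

If T ~ Lognormal(μ,σ) then ln T ~ Normal(μ,σ), so the p-quantile of ln T is μ + z_p·σ.
ln(55) = 4.007 and ln(270) = 5.598; z_{0.19} = -0.8779, z_{0.85} = 1.036.
σ = (5.598 − 4.007)/(1.036 − (-0.8779)) = 0.831.
μ = 4.007 − (-0.8779)·0.831 = 4.737.

μ ≈ 4.737, σ ≈ 0.831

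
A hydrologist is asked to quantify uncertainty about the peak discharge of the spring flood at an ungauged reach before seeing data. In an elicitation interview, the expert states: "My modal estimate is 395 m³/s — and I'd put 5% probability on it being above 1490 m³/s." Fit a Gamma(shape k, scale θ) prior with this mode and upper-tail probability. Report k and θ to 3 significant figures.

k ≈ 2.44, θ ≈ 273

Gamma(k,θ) with k>1 has mode (k−1)θ, so θ = 395/(k−1).
Need P(X < 1490) = 0.95 with θ tied to k this way. Start at k = 2, θ = 395: P(X<1490) ≈ 0.890.
Too low — raise k to concentrate. Iterating converges to k ≈ 2.44.
Then θ = 395/(2.44−1) ≈ 273.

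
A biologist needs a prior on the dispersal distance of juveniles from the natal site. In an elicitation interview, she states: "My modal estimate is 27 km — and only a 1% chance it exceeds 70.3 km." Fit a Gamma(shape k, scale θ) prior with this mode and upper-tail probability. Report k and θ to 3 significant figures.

Gamma(k,θ) with k>1 has mode (k−1)θ, so θ = 27/(k−1).
Need P(X < 70.3) = 0.99 with θ tied to k this way. Start at k = 2, θ = 27: P(X<70.3) ≈ 0.733.
Too low — raise k to concentrate. Iterating converges to k ≈ 6.08.
Then θ = 27/(6.08−1) ≈ 5.31.

k ≈ 6.08, θ ≈ 5.31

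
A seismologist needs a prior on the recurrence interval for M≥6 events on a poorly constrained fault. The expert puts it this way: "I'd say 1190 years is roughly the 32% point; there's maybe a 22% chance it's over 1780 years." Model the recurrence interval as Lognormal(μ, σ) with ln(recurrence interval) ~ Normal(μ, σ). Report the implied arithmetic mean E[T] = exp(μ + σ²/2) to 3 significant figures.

If T ~ Lognormal(μ,σ) then ln T ~ Normal(μ,σ), so the p-quantile of ln T is μ + z_p·σ.
ln(1190) = 7.082 and ln(1780) = 7.484; z_{0.32} = -0.4677, z_{0.78} = 0.7722.
σ = (7.484 − 7.082)/(0.7722 − (-0.4677)) = 0.325.
μ = 7.082 − (-0.4677)·0.325 = 7.234.
E[T] = exp(μ + σ²/2) = exp(7.234 + 0.0527) = 1460 years.

E[T] ≈ 1460 years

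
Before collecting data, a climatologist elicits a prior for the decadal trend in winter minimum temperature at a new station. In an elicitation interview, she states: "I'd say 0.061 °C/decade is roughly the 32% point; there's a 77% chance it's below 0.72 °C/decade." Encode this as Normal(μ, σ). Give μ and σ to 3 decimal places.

For Normal(μ,σ), the p-quantile is μ + z_p·σ. Here z_{0.32} = -0.4677, z_{0.77} = 0.7388.
So 0.061 = μ − 0.4677σ and 0.72 = μ + 0.7388σ.
Subtracting: σ = (0.72 − 0.061)/(0.7388 − (-0.4677)) = 0.546.
Then μ = 0.061 − (-0.4677)·0.546 = 0.316.

μ = 0.316, σ = 0.546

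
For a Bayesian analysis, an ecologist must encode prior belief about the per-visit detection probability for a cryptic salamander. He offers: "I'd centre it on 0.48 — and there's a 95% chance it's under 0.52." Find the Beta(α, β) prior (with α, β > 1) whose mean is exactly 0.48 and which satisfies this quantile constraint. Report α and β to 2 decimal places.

With mean 0.48 fixed, write α = 0.48s, β = 0.52s where s = α+β.
Need P(θ < 0.52) = 0.95 under Beta(0.48s, 0.52s). Normal approximation: (q−m)/√(m(1−m)/s) ≈ z_{0.95} = 1.64, so s ≈ 0.48·0.52·(1.64)²/(0.52−0.48)² = 422.1.
At s = 422.1: P(θ<0.52) ≈ 0.950. Adjusting to match 0.95 gives s ≈ 422.35.
So α = 0.48·422.35 ≈ 202.73, β = 0.52·422.35 ≈ 219.62.

α ≈ 202.73, β ≈ 219.62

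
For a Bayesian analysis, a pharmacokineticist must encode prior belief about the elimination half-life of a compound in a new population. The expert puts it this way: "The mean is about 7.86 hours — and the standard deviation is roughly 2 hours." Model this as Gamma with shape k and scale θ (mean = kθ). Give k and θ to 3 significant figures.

k ≈ 15.4, θ ≈ 0.509

For Gamma(k, scale θ): mean = kθ, variance = kθ², so CV = 1/√k.
CV = SD/mean = 2/7.86 = 0.2545, hence k = 1/CV² = 15.4.
Then θ = mean/k = 7.86/15.4 = 0.509.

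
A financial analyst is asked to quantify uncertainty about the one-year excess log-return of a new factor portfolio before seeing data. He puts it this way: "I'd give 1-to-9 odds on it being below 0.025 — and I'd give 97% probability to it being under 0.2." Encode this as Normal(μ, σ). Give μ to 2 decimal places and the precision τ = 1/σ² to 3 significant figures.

The p-quantile of Normal(μ,σ) is μ + z_p·σ, with z_{0.1} = -1.282 and z_{0.97} = 1.881.
Eliminate σ: μ = (z₂·x₁ − z₁·x₂)/(z₂ − z₁) = (1.881·0.025 − (-1.282)·0.2)/3.162 = 0.10.
Then σ = (x₂ − x₁)/(z₂ − z₁) = (0.2 − 0.025)/3.162 = 0.06.
Precision τ = 1/σ² = 1/0.05534² = 327.

μ = 0.10, τ = 327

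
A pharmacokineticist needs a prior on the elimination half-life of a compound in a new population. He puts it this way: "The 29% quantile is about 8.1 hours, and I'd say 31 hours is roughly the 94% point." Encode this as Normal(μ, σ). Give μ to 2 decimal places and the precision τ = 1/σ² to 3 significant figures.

For Normal(μ,σ), the p-quantile is μ + z_p·σ. Here z_{0.29} = -0.5534, z_{0.94} = 1.555.
So 8.1 = μ − 0.5534σ and 31 = μ + 1.555σ.
Subtracting: σ = (31 − 8.1)/(1.555 − (-0.5534)) = 10.86.
Then μ = 8.1 − (-0.5534)·10.86 = 14.11.
Precision τ = 1/σ² = 1/10.86² = 0.00847.

μ = 14.11, τ = 0.00847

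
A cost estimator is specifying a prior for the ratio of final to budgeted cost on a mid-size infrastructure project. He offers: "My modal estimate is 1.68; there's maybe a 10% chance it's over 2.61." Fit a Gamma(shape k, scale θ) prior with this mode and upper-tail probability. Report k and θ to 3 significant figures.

k ≈ 10.6, θ ≈ 0.174

Gamma(k,θ) with k>1 has mode (k−1)θ, so θ = 1.68/(k−1).
Need P(X < 2.61) = 0.9 with θ tied to k this way. Start at k = 2, θ = 1.68: P(X<2.61) ≈ 0.460.
Too low — raise k to concentrate. Iterating converges to k ≈ 10.6.
Then θ = 1.68/(10.6−1) ≈ 0.174.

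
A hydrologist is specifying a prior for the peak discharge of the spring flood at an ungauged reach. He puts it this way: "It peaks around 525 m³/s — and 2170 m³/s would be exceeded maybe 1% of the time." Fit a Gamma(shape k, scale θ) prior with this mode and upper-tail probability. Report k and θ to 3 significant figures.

Gamma(k,θ) with k>1 has mode (k−1)θ, so θ = 525/(k−1).
Need P(X < 2170) = 0.99 with θ tied to k this way. Start at k = 2, θ = 525: P(X<2170) ≈ 0.918.
Too low — raise k to concentrate. Iterating converges to k ≈ 3.06.
Then θ = 525/(3.06−1) ≈ 255.

k ≈ 3.06, θ ≈ 255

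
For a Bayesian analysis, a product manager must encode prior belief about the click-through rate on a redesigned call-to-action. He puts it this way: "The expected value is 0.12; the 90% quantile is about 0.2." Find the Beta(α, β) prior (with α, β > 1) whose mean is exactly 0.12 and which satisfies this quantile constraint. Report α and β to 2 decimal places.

α ≈ 3.53, β ≈ 25.88

With mean 0.12 fixed, write α = 0.12s, β = 0.88s where s = α+β.
Need P(θ < 0.2) = 0.9 under Beta(0.12s, 0.88s). Normal approximation: (q−m)/√(m(1−m)/s) ≈ z_{0.9} = 1.28, so s ≈ 0.12·0.88·(1.28)²/(0.2−0.12)² = 27.1.
At s = 27.1: P(θ<0.2) ≈ 0.893. Adjusting to match 0.9 gives s ≈ 29.41.
So α = 0.12·29.41 ≈ 3.53, β = 0.88·29.41 ≈ 25.88.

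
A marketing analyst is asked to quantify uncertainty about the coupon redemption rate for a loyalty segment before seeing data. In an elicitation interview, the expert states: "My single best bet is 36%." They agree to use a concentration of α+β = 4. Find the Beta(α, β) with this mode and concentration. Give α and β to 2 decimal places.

For α,β > 1 the Beta mode is (α−1)/(α+β−2). With α+β = 4, the mode is (α−1)/2.
Set (α−1)/2 = 0.36 → α = 1 + 0.36·2 = 1.72.
β = 4 − α = 2.28.

α = 1.72, β = 2.28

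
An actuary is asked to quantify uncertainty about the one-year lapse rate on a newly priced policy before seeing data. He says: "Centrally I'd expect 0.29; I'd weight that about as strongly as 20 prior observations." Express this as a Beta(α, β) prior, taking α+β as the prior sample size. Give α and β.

α = 5.8, β = 14.2

Under the effective-sample-size interpretation, Beta(α, β) has prior mean α/(α+β) and prior sample size α+β.
So α+β = 20 and α/(α+β) = 0.29, giving α = 0.29·20 = 5.8 and β = 20 − 5.8 = 14.2.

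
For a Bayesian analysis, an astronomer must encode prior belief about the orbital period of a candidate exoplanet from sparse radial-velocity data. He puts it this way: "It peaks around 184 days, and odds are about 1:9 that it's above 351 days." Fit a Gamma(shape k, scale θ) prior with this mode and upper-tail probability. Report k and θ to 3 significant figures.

Gamma(k,θ) with k>1 has mode (k−1)θ, so θ = 184/(k−1).
Need P(X < 351) = 0.9 with θ tied to k this way. Start at k = 2, θ = 184: P(X<351) ≈ 0.568.
Too low — raise k to concentrate. Iterating converges to k ≈ 5.58.
Then θ = 184/(5.58−1) ≈ 40.1.

k ≈ 5.58, θ ≈ 40.1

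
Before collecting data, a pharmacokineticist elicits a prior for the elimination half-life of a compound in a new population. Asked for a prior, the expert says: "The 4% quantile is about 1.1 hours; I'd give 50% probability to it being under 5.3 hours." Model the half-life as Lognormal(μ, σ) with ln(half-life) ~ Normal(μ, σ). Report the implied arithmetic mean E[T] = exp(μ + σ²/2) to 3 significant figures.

If T ~ Lognormal(μ,σ) then ln T ~ Normal(μ,σ), so the p-quantile of ln T is μ + z_p·σ.
ln(1.1) = 0.09531 and ln(5.3) = 1.668; z_{0.04} = -1.751, z_{0.5} = 0.
σ = (1.668 − 0.09531)/(0 − (-1.751)) = 0.898.
μ = 0.09531 − (-1.751)·0.898 = 1.668.
E[T] = exp(μ + σ²/2) = exp(1.668 + 0.4033) = 7.93 hours.

E[T] ≈ 7.93 hours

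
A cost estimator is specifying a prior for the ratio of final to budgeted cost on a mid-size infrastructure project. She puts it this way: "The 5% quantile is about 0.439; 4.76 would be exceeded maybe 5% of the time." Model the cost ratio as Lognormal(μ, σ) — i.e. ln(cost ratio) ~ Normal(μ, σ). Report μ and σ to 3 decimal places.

If T ~ Lognormal(μ,σ) then ln T ~ Normal(μ,σ), so the p-quantile of ln T is μ + z_p·σ.
ln(0.439) = -0.8233 and ln(4.76) = 1.56; z_{0.05} = -1.645, z_{0.95} = 1.645.
σ = (1.56 − -0.8233)/(1.645 − (-1.645)) = 0.725.
μ = -0.8233 − (-1.645)·0.725 = 0.368.

μ ≈ 0.368, σ ≈ 0.725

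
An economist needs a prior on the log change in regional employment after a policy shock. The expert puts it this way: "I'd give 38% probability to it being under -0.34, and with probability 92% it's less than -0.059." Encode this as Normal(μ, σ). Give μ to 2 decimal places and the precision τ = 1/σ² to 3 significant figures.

μ = -0.29, τ = 37.1

The p-quantile of Normal(μ,σ) is μ + z_p·σ, with z_{0.38} = -0.3055 and z_{0.92} = 1.405.
Eliminate σ: μ = (z₂·x₁ − z₁·x₂)/(z₂ − z₁) = (1.405·-0.34 − (-0.3055)·-0.059)/1.711 = -0.29.
Then σ = (x₂ − x₁)/(z₂ − z₁) = (-0.059 − -0.34)/1.711 = 0.16.
Precision τ = 1/σ² = 1/0.1643² = 37.1.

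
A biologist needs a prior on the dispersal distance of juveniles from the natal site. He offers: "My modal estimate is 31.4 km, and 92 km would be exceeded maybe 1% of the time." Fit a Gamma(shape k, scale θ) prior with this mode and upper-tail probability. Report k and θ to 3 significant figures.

Gamma(k,θ) with k>1 has mode (k−1)θ, so θ = 31.4/(k−1).
Need P(X < 92) = 0.99 with θ tied to k this way. Start at k = 2, θ = 31.4: P(X<92) ≈ 0.790.
Too low — raise k to concentrate. Iterating converges to k ≈ 4.92.
Then θ = 31.4/(4.92−1) ≈ 8.01.

k ≈ 4.92, θ ≈ 8.01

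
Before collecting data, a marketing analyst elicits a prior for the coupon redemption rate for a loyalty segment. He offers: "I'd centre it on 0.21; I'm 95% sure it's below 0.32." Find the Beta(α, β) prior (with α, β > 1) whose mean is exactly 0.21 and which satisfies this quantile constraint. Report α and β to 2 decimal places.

α ≈ 8.77, β ≈ 32.99

With mean 0.21 fixed, write α = 0.21s, β = 0.79s where s = α+β.
Need P(θ < 0.32) = 0.95 under Beta(0.21s, 0.79s). Normal approximation: (q−m)/√(m(1−m)/s) ≈ z_{0.95} = 1.64, so s ≈ 0.21·0.79·(1.64)²/(0.32−0.21)² = 37.1.
At s = 37.1: P(θ<0.32) ≈ 0.940. Adjusting to match 0.95 gives s ≈ 41.75.
So α = 0.21·41.75 ≈ 8.77, β = 0.79·41.75 ≈ 32.99.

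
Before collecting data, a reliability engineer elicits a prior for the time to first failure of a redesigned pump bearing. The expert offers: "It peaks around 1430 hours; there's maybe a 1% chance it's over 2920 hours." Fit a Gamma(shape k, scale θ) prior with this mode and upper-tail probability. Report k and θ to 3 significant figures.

k ≈ 10.6, θ ≈ 149

Gamma(k,θ) with k>1 has mode (k−1)θ, so θ = 1430/(k−1).
Need P(X < 2920) = 0.99 with θ tied to k this way. Start at k = 2, θ = 1430: P(X<2920) ≈ 0.605.
Too low — raise k to concentrate. Iterating converges to k ≈ 10.6.
Then θ = 1430/(10.6−1) ≈ 149.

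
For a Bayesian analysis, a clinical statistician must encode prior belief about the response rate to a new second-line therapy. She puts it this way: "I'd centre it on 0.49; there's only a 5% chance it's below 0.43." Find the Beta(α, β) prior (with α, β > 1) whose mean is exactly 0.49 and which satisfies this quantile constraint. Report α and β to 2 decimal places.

With mean 0.49 fixed, write α = 0.49s, β = 0.51s where s = α+β.
Need P(θ < 0.43) = 0.05 under Beta(0.49s, 0.51s). Normal approximation: (q−m)/√(m(1−m)/s) ≈ z_{0.05} = -1.64, so s ≈ 0.49·0.51·(-1.64)²/(0.43−0.49)² = 187.8.
At s = 187.8: P(θ<0.43) ≈ 0.049. Adjusting to match 0.05 gives s ≈ 186.57.
So α = 0.49·186.57 ≈ 91.42, β = 0.51·186.57 ≈ 95.15.

α ≈ 91.42, β ≈ 95.15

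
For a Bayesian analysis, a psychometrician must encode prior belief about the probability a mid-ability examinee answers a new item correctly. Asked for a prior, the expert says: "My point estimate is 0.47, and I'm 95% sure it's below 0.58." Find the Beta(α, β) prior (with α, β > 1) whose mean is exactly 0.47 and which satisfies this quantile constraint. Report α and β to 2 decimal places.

With mean 0.47 fixed, write α = 0.47s, β = 0.53s where s = α+β.
Need P(θ < 0.58) = 0.95 under Beta(0.47s, 0.53s). Normal approximation: (q−m)/√(m(1−m)/s) ≈ z_{0.95} = 1.64, so s ≈ 0.47·0.53·(1.64)²/(0.58−0.47)² = 55.7.
At s = 55.7: P(θ<0.58) ≈ 0.950. Adjusting to match 0.95 gives s ≈ 55.46.
So α = 0.47·55.46 ≈ 26.07, β = 0.53·55.46 ≈ 29.39.

α ≈ 26.07, β ≈ 29.39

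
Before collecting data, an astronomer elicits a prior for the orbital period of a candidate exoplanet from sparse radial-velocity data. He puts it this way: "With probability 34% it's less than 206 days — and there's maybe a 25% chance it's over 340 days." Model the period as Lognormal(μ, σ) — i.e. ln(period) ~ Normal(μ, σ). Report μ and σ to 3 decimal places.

μ ≈ 5.518, σ ≈ 0.461

If T ~ Lognormal(μ,σ) then ln T ~ Normal(μ,σ), so the p-quantile of ln T is μ + z_p·σ.
ln(206) = 5.328 and ln(340) = 5.829; z_{0.34} = -0.4125, z_{0.75} = 0.6745.
σ = (5.829 − 5.328)/(0.6745 − (-0.4125)) = 0.461.
μ = 5.328 − (-0.4125)·0.461 = 5.518.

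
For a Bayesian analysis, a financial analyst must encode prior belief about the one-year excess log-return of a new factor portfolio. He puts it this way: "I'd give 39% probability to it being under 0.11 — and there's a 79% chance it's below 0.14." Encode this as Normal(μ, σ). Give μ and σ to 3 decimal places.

μ = 0.118, σ = 0.028

The p-quantile of Normal(μ,σ) is μ + z_p·σ, with z_{0.39} = -0.2793 and z_{0.79} = 0.8064.
Eliminate σ: μ = (z₂·x₁ − z₁·x₂)/(z₂ − z₁) = (0.8064·0.11 − (-0.2793)·0.14)/1.086 = 0.118.
Then σ = (x₂ − x₁)/(z₂ − z₁) = (0.14 − 0.11)/1.086 = 0.028.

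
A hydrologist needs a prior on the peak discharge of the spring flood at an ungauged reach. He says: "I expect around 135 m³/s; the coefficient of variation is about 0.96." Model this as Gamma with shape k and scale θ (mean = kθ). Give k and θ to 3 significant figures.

For Gamma(k, scale θ): mean = kθ, variance = kθ², so CV = 1/√k.
CV = 0.96, hence k = 1/CV² = 1.09.
Then θ = mean/k = 135/1.09 = 124.

k ≈ 1.09, θ ≈ 124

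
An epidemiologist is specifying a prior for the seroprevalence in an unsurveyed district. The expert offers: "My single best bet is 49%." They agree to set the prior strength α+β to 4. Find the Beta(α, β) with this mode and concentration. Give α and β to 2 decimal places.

For α,β > 1 the Beta mode is (α−1)/(α+β−2). With α+β = 4, the mode is (α−1)/2.
Set (α−1)/2 = 0.49 → α = 1 + 0.49·2 = 1.98.
β = 4 − α = 2.02.

α = 1.98, β = 2.02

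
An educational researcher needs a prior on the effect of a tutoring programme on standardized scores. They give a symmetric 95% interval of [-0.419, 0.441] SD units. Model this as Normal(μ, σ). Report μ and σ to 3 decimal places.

A symmetric 95% interval runs μ ± z·σ with z = 1.96.
Half-width = 0.43, so σ = 0.43/1.96 = 0.219.
μ is the interval midpoint, 0.011.

μ = 0.011, σ = 0.219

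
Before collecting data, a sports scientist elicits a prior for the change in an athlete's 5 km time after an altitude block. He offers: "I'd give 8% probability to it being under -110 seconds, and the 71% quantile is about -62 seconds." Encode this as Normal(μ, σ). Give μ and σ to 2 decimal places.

For Normal(μ,σ), the p-quantile is μ + z_p·σ. Here z_{0.08} = -1.405, z_{0.71} = 0.5534.
So -110 = μ − 1.405σ and -62 = μ + 0.5534σ.
Subtracting: σ = (-62 − -110)/(0.5534 − (-1.405)) = 24.51.
Then μ = -110 − (-1.405)·24.51 = -75.56.

μ = -75.56, σ = 24.51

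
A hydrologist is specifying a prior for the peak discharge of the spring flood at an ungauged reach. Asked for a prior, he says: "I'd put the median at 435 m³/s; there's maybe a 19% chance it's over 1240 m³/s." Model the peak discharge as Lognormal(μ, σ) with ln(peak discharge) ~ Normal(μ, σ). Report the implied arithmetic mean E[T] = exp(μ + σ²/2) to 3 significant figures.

If T ~ Lognormal(μ,σ) then ln T ~ Normal(μ,σ), so the p-quantile of ln T is μ + z_p·σ.
ln(435) = 6.075 and ln(1240) = 7.123; z_{0.5} = 0, z_{0.81} = 0.8779.
σ = (7.123 − 6.075)/(0.8779 − (0)) = 1.193.
μ = 6.075 − (0)·1.193 = 6.075.
E[T] = exp(μ + σ²/2) = exp(6.075 + 0.7119) = 886 m³/s.

E[T] ≈ 886 m³/s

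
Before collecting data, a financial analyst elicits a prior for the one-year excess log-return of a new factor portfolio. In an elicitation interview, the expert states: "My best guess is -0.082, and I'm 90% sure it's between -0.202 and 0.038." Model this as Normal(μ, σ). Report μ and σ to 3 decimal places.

μ = -0.082, σ = 0.073

A symmetric 90% interval runs μ ± z·σ with z = 1.645.
Half-width = 0.12, so σ = 0.12/1.645 = 0.073.
μ is the stated best guess, -0.082.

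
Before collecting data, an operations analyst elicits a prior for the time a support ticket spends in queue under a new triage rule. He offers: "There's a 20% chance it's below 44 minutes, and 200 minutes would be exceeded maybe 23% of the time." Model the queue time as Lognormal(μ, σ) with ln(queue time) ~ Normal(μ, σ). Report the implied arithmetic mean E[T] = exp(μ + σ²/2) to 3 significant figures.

If T ~ Lognormal(μ,σ) then ln T ~ Normal(μ,σ), so the p-quantile of ln T is μ + z_p·σ.
ln(44) = 3.784 and ln(200) = 5.298; z_{0.2} = -0.8416, z_{0.77} = 0.7388.
σ = (5.298 − 3.784)/(0.7388 − (-0.8416)) = 0.958.
μ = 3.784 − (-0.8416)·0.958 = 4.590.
E[T] = exp(μ + σ²/2) = exp(4.590 + 0.4589) = 156 minutes.

E[T] ≈ 156 minutes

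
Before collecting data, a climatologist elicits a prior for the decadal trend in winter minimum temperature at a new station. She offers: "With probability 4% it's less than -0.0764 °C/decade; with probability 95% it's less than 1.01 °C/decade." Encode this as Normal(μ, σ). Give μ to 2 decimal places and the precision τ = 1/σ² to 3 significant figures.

μ = 0.48, τ = 9.77

The p-quantile of Normal(μ,σ) is μ + z_p·σ, with z_{0.04} = -1.751 and z_{0.95} = 1.645.
Eliminate σ: μ = (z₂·x₁ − z₁·x₂)/(z₂ − z₁) = (1.645·-0.0764 − (-1.751)·1.01)/3.396 = 0.48.
Then σ = (x₂ − x₁)/(z₂ − z₁) = (1.01 − -0.0764)/3.396 = 0.32.
Precision τ = 1/σ² = 1/0.3199² = 9.77.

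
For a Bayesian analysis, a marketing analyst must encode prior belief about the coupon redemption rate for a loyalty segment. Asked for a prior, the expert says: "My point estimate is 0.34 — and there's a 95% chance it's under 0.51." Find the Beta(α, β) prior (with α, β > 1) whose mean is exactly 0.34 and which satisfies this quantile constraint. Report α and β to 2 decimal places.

α ≈ 7.56, β ≈ 14.67

With mean 0.34 fixed, write α = 0.34s, β = 0.66s where s = α+β.
Need P(θ < 0.51) = 0.95 under Beta(0.34s, 0.66s). Normal approximation: (q−m)/√(m(1−m)/s) ≈ z_{0.95} = 1.64, so s ≈ 0.34·0.66·(1.64)²/(0.51−0.34)² = 21.0.
At s = 21.0: P(θ<0.51) ≈ 0.945. Adjusting to match 0.95 gives s ≈ 22.23.
So α = 0.34·22.23 ≈ 7.56, β = 0.66·22.23 ≈ 14.67.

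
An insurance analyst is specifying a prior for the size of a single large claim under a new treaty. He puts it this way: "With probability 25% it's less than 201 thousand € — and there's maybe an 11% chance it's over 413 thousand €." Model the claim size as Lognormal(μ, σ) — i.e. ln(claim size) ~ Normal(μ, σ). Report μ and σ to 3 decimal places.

μ ≈ 5.559, σ ≈ 0.379

If T ~ Lognormal(μ,σ) then ln T ~ Normal(μ,σ), so the p-quantile of ln T is μ + z_p·σ.
ln(201) = 5.303 and ln(413) = 6.023; z_{0.25} = -0.6745, z_{0.89} = 1.227.
σ = (6.023 − 5.303)/(1.227 − (-0.6745)) = 0.379.
μ = 5.303 − (-0.6745)·0.379 = 5.559.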